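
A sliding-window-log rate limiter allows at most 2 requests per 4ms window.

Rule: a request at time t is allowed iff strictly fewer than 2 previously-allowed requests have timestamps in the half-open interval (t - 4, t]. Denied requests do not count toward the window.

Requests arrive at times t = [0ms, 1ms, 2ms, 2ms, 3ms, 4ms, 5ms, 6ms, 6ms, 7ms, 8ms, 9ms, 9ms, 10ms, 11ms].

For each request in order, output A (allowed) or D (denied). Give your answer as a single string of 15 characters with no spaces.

Answer: AADDDAADDDAADDD

Derivation:
Tracking allowed requests in the window:
  req#1 t=0ms: ALLOW
  req#2 t=1ms: ALLOW
  req#3 t=2ms: DENY
  req#4 t=2ms: DENY
  req#5 t=3ms: DENY
  req#6 t=4ms: ALLOW
  req#7 t=5ms: ALLOW
  req#8 t=6ms: DENY
  req#9 t=6ms: DENY
  req#10 t=7ms: DENY
  req#11 t=8ms: ALLOW
  req#12 t=9ms: ALLOW
  req#13 t=9ms: DENY
  req#14 t=10ms: DENY
  req#15 t=11ms: DENY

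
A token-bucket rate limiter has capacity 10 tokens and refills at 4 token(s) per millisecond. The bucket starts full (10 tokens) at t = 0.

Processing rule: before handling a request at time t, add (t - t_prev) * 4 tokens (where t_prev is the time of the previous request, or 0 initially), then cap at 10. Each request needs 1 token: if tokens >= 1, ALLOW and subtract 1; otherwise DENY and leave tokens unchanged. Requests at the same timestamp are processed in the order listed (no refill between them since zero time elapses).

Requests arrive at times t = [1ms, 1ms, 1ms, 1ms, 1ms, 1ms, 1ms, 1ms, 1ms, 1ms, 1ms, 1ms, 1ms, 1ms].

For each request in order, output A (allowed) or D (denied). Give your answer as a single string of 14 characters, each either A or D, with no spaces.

Simulating step by step:
  req#1 t=1ms: ALLOW
  req#2 t=1ms: ALLOW
  req#3 t=1ms: ALLOW
  req#4 t=1ms: ALLOW
  req#5 t=1ms: ALLOW
  req#6 t=1ms: ALLOW
  req#7 t=1ms: ALLOW
  req#8 t=1ms: ALLOW
  req#9 t=1ms: ALLOW
  req#10 t=1ms: ALLOW
  req#11 t=1ms: DENY
  req#12 t=1ms: DENY
  req#13 t=1ms: DENY
  req#14 t=1ms: DENY

Answer: AAAAAAAAAADDDD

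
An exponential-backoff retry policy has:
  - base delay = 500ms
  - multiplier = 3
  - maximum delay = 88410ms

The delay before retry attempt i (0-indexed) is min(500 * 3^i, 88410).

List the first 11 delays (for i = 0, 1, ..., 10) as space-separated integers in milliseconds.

Answer: 500 1500 4500 13500 40500 88410 88410 88410 88410 88410 88410

Derivation:
Computing each delay:
  i=0: min(500*3^0, 88410) = 500
  i=1: min(500*3^1, 88410) = 1500
  i=2: min(500*3^2, 88410) = 4500
  i=3: min(500*3^3, 88410) = 13500
  i=4: min(500*3^4, 88410) = 40500
  i=5: min(500*3^5, 88410) = 88410
  i=6: min(500*3^6, 88410) = 88410
  i=7: min(500*3^7, 88410) = 88410
  i=8: min(500*3^8, 88410) = 88410
  i=9: min(500*3^9, 88410) = 88410
  i=10: min(500*3^10, 88410) = 88410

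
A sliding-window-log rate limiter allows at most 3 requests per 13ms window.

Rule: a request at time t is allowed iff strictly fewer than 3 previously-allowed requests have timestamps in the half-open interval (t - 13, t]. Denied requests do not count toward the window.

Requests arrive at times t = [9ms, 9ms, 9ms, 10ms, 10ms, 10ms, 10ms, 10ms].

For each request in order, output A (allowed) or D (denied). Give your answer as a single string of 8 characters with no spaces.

Tracking allowed requests in the window:
  req#1 t=9ms: ALLOW
  req#2 t=9ms: ALLOW
  req#3 t=9ms: ALLOW
  req#4 t=10ms: DENY
  req#5 t=10ms: DENY
  req#6 t=10ms: DENY
  req#7 t=10ms: DENY
  req#8 t=10ms: DENY

Answer: AAADDDDD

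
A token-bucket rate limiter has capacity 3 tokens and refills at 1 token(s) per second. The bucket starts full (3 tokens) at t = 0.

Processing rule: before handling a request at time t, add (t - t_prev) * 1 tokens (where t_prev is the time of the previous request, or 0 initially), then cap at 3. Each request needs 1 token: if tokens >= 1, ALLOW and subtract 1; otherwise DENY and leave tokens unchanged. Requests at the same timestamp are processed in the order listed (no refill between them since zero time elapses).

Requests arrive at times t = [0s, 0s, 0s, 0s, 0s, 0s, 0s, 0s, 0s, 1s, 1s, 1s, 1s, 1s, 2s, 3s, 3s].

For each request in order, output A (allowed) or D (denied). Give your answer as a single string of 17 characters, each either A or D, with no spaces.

Simulating step by step:
  req#1 t=0s: ALLOW
  req#2 t=0s: ALLOW
  req#3 t=0s: ALLOW
  req#4 t=0s: DENY
  req#5 t=0s: DENY
  req#6 t=0s: DENY
  req#7 t=0s: DENY
  req#8 t=0s: DENY
  req#9 t=0s: DENY
  req#10 t=1s: ALLOW
  req#11 t=1s: DENY
  req#12 t=1s: DENY
  req#13 t=1s: DENY
  req#14 t=1s: DENY
  req#15 t=2s: ALLOW
  req#16 t=3s: ALLOW
  req#17 t=3s: DENY

Answer: AAADDDDDDADDDDAAD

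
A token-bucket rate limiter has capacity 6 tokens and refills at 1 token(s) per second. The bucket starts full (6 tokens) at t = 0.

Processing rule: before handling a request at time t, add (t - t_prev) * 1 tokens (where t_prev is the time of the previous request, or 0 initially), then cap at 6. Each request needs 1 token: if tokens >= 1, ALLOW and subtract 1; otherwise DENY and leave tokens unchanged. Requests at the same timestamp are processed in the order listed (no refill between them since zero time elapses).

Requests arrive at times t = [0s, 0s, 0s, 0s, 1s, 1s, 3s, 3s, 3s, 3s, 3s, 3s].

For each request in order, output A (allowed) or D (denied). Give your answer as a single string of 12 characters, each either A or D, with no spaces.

Answer: AAAAAAAAADDD

Derivation:
Simulating step by step:
  req#1 t=0s: ALLOW
  req#2 t=0s: ALLOW
  req#3 t=0s: ALLOW
  req#4 t=0s: ALLOW
  req#5 t=1s: ALLOW
  req#6 t=1s: ALLOW
  req#7 t=3s: ALLOW
  req#8 t=3s: ALLOW
  req#9 t=3s: ALLOW
  req#10 t=3s: DENY
  req#11 t=3s: DENY
  req#12 t=3s: DENY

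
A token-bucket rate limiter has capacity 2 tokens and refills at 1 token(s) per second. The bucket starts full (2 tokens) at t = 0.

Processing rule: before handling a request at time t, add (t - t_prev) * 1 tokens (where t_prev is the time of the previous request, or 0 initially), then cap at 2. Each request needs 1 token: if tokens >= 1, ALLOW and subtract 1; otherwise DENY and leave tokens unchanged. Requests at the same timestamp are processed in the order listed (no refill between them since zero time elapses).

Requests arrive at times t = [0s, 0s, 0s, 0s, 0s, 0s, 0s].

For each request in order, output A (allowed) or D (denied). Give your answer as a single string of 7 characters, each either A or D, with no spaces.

Simulating step by step:
  req#1 t=0s: ALLOW
  req#2 t=0s: ALLOW
  req#3 t=0s: DENY
  req#4 t=0s: DENY
  req#5 t=0s: DENY
  req#6 t=0s: DENY
  req#7 t=0s: DENY

Answer: AADDDDD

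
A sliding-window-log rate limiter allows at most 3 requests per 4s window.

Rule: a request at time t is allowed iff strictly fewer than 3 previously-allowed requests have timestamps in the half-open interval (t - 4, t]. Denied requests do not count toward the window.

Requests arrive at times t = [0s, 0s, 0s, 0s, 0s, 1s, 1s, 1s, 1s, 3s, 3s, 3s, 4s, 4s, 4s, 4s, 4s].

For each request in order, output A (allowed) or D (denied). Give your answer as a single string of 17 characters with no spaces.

Tracking allowed requests in the window:
  req#1 t=0s: ALLOW
  req#2 t=0s: ALLOW
  req#3 t=0s: ALLOW
  req#4 t=0s: DENY
  req#5 t=0s: DENY
  req#6 t=1s: DENY
  req#7 t=1s: DENY
  req#8 t=1s: DENY
  req#9 t=1s: DENY
  req#10 t=3s: DENY
  req#11 t=3s: DENY
  req#12 t=3s: DENY
  req#13 t=4s: ALLOW
  req#14 t=4s: ALLOW
  req#15 t=4s: ALLOW
  req#16 t=4s: DENY
  req#17 t=4s: DENY

Answer: AAADDDDDDDDDAAADD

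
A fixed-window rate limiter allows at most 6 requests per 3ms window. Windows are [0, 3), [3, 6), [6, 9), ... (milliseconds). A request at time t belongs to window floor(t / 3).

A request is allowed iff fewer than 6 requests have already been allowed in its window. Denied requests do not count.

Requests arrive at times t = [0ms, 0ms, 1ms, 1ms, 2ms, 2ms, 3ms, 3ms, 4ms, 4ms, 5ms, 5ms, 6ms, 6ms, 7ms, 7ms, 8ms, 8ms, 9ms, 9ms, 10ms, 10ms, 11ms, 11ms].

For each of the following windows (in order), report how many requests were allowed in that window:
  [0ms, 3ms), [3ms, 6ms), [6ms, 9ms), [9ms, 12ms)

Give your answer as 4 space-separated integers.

Processing requests:
  req#1 t=0ms (window 0): ALLOW
  req#2 t=0ms (window 0): ALLOW
  req#3 t=1ms (window 0): ALLOW
  req#4 t=1ms (window 0): ALLOW
  req#5 t=2ms (window 0): ALLOW
  req#6 t=2ms (window 0): ALLOW
  req#7 t=3ms (window 1): ALLOW
  req#8 t=3ms (window 1): ALLOW
  req#9 t=4ms (window 1): ALLOW
  req#10 t=4ms (window 1): ALLOW
  req#11 t=5ms (window 1): ALLOW
  req#12 t=5ms (window 1): ALLOW
  req#13 t=6ms (window 2): ALLOW
  req#14 t=6ms (window 2): ALLOW
  req#15 t=7ms (window 2): ALLOW
  req#16 t=7ms (window 2): ALLOW
  req#17 t=8ms (window 2): ALLOW
  req#18 t=8ms (window 2): ALLOW
  req#19 t=9ms (window 3): ALLOW
  req#20 t=9ms (window 3): ALLOW
  req#21 t=10ms (window 3): ALLOW
  req#22 t=10ms (window 3): ALLOW
  req#23 t=11ms (window 3): ALLOW
  req#24 t=11ms (window 3): ALLOW

Allowed counts by window: 6 6 6 6

Answer: 6 6 6 6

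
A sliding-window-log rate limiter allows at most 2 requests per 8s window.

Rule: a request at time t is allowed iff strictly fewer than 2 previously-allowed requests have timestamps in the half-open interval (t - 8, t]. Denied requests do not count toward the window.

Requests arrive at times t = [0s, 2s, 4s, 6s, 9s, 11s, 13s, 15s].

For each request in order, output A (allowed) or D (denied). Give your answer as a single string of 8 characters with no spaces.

Tracking allowed requests in the window:
  req#1 t=0s: ALLOW
  req#2 t=2s: ALLOW
  req#3 t=4s: DENY
  req#4 t=6s: DENY
  req#5 t=9s: ALLOW
  req#6 t=11s: ALLOW
  req#7 t=13s: DENY
  req#8 t=15s: DENY

Answer: AADDAADD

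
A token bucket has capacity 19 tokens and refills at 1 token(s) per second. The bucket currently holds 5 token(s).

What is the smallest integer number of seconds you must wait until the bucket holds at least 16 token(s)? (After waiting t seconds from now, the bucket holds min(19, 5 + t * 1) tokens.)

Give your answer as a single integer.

Need 5 + t * 1 >= 16, so t >= 11/1.
Smallest integer t = ceil(11/1) = 11.

Answer: 11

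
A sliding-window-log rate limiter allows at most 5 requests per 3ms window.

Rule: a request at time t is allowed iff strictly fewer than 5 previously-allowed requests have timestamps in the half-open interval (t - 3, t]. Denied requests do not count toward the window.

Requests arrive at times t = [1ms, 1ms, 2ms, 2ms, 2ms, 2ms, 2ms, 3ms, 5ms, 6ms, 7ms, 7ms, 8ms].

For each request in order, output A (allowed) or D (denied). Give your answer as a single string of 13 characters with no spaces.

Answer: AAAAADDDAAAAA

Derivation:
Tracking allowed requests in the window:
  req#1 t=1ms: ALLOW
  req#2 t=1ms: ALLOW
  req#3 t=2ms: ALLOW
  req#4 t=2ms: ALLOW
  req#5 t=2ms: ALLOW
  req#6 t=2ms: DENY
  req#7 t=2ms: DENY
  req#8 t=3ms: DENY
  req#9 t=5ms: ALLOW
  req#10 t=6ms: ALLOW
  req#11 t=7ms: ALLOW
  req#12 t=7ms: ALLOW
  req#13 t=8ms: ALLOW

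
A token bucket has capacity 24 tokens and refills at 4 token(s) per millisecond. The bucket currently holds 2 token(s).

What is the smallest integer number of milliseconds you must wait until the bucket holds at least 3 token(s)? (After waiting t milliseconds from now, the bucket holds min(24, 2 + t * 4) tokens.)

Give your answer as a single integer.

Need 2 + t * 4 >= 3, so t >= 1/4.
Smallest integer t = ceil(1/4) = 1.

Answer: 1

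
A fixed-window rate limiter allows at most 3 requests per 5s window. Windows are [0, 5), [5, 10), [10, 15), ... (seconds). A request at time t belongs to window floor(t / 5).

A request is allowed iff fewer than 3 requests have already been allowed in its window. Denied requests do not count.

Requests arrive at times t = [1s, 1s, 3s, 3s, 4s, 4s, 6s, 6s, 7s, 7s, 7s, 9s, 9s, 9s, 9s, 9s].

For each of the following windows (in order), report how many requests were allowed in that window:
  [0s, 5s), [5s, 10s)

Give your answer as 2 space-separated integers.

Processing requests:
  req#1 t=1s (window 0): ALLOW
  req#2 t=1s (window 0): ALLOW
  req#3 t=3s (window 0): ALLOW
  req#4 t=3s (window 0): DENY
  req#5 t=4s (window 0): DENY
  req#6 t=4s (window 0): DENY
  req#7 t=6s (window 1): ALLOW
  req#8 t=6s (window 1): ALLOW
  req#9 t=7s (window 1): ALLOW
  req#10 t=7s (window 1): DENY
  req#11 t=7s (window 1): DENY
  req#12 t=9s (window 1): DENY
  req#13 t=9s (window 1): DENY
  req#14 t=9s (window 1): DENY
  req#15 t=9s (window 1): DENY
  req#16 t=9s (window 1): DENY

Allowed counts by window: 3 3

Answer: 3 3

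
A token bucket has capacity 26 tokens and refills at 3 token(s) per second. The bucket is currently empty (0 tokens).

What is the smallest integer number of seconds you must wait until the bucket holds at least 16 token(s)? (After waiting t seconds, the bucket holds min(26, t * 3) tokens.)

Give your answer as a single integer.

Need t * 3 >= 16, so t >= 16/3.
Smallest integer t = ceil(16/3) = 6.

Answer: 6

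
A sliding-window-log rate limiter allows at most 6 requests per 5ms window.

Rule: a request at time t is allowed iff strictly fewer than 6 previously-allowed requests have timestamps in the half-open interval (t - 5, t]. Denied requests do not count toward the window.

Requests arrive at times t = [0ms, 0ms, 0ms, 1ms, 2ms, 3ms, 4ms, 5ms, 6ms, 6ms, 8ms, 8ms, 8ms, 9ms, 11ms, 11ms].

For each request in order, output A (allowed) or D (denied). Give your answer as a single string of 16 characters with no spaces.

Answer: AAAAAADAAAAAADAA

Derivation:
Tracking allowed requests in the window:
  req#1 t=0ms: ALLOW
  req#2 t=0ms: ALLOW
  req#3 t=0ms: ALLOW
  req#4 t=1ms: ALLOW
  req#5 t=2ms: ALLOW
  req#6 t=3ms: ALLOW
  req#7 t=4ms: DENY
  req#8 t=5ms: ALLOW
  req#9 t=6ms: ALLOW
  req#10 t=6ms: ALLOW
  req#11 t=8ms: ALLOW
  req#12 t=8ms: ALLOW
  req#13 t=8ms: ALLOW
  req#14 t=9ms: DENY
  req#15 t=11ms: ALLOW
  req#16 t=11ms: ALLOW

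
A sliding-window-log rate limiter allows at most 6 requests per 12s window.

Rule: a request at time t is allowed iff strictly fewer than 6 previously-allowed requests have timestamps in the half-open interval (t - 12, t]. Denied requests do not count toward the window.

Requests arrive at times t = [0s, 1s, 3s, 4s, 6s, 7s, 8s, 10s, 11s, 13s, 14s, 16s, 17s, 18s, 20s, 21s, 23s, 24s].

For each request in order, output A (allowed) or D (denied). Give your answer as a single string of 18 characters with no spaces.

Answer: AAAAAADDDAAAAAADDD

Derivation:
Tracking allowed requests in the window:
  req#1 t=0s: ALLOW
  req#2 t=1s: ALLOW
  req#3 t=3s: ALLOW
  req#4 t=4s: ALLOW
  req#5 t=6s: ALLOW
  req#6 t=7s: ALLOW
  req#7 t=8s: DENY
  req#8 t=10s: DENY
  req#9 t=11s: DENY
  req#10 t=13s: ALLOW
  req#11 t=14s: ALLOW
  req#12 t=16s: ALLOW
  req#13 t=17s: ALLOW
  req#14 t=18s: ALLOW
  req#15 t=20s: ALLOW
  req#16 t=21s: DENY
  req#17 t=23s: DENY
  req#18 t=24s: DENY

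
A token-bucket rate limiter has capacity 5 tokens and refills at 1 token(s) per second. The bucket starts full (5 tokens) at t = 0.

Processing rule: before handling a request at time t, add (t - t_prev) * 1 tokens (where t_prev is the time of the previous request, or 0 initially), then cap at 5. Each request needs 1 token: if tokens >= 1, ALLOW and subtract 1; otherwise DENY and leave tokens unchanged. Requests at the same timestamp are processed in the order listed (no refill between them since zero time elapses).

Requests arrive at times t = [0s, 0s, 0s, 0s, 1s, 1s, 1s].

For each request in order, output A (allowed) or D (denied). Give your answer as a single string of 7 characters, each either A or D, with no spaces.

Simulating step by step:
  req#1 t=0s: ALLOW
  req#2 t=0s: ALLOW
  req#3 t=0s: ALLOW
  req#4 t=0s: ALLOW
  req#5 t=1s: ALLOW
  req#6 t=1s: ALLOW
  req#7 t=1s: DENY

Answer: AAAAAAD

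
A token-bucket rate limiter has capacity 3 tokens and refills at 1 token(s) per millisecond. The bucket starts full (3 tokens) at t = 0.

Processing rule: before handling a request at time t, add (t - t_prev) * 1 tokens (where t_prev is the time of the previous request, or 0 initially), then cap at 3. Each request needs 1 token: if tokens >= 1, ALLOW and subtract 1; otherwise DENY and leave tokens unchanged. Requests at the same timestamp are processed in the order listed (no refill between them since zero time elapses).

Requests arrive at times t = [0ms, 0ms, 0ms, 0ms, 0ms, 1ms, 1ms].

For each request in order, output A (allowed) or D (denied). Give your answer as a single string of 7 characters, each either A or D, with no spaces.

Answer: AAADDAD

Derivation:
Simulating step by step:
  req#1 t=0ms: ALLOW
  req#2 t=0ms: ALLOW
  req#3 t=0ms: ALLOW
  req#4 t=0ms: DENY
  req#5 t=0ms: DENY
  req#6 t=1ms: ALLOW
  req#7 t=1ms: DENY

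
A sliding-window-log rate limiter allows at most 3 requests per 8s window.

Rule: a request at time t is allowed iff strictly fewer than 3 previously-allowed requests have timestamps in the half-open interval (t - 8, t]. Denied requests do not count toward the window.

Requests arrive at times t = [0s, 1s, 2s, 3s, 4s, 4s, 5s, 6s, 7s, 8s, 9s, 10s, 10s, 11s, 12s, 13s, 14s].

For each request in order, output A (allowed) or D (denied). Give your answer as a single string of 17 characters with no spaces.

Tracking allowed requests in the window:
  req#1 t=0s: ALLOW
  req#2 t=1s: ALLOW
  req#3 t=2s: ALLOW
  req#4 t=3s: DENY
  req#5 t=4s: DENY
  req#6 t=4s: DENY
  req#7 t=5s: DENY
  req#8 t=6s: DENY
  req#9 t=7s: DENY
  req#10 t=8s: ALLOW
  req#11 t=9s: ALLOW
  req#12 t=10s: ALLOW
  req#13 t=10s: DENY
  req#14 t=11s: DENY
  req#15 t=12s: DENY
  req#16 t=13s: DENY
  req#17 t=14s: DENY

Answer: AAADDDDDDAAADDDDD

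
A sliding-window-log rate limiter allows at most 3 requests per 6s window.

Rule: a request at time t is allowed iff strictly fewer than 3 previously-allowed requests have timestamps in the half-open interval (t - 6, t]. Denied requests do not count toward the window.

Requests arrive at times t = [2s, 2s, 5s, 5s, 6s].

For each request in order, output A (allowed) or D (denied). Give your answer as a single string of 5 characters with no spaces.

Tracking allowed requests in the window:
  req#1 t=2s: ALLOW
  req#2 t=2s: ALLOW
  req#3 t=5s: ALLOW
  req#4 t=5s: DENY
  req#5 t=6s: DENY

Answer: AAADD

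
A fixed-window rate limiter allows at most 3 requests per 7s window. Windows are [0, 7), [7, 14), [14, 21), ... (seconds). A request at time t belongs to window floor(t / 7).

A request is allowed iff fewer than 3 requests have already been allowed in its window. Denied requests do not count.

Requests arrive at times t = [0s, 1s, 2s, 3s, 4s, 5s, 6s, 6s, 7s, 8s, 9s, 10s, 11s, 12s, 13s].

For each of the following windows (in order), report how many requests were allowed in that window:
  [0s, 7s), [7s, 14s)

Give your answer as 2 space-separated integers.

Processing requests:
  req#1 t=0s (window 0): ALLOW
  req#2 t=1s (window 0): ALLOW
  req#3 t=2s (window 0): ALLOW
  req#4 t=3s (window 0): DENY
  req#5 t=4s (window 0): DENY
  req#6 t=5s (window 0): DENY
  req#7 t=6s (window 0): DENY
  req#8 t=6s (window 0): DENY
  req#9 t=7s (window 1): ALLOW
  req#10 t=8s (window 1): ALLOW
  req#11 t=9s (window 1): ALLOW
  req#12 t=10s (window 1): DENY
  req#13 t=11s (window 1): DENY
  req#14 t=12s (window 1): DENY
  req#15 t=13s (window 1): DENY

Allowed counts by window: 3 3

Answer: 3 3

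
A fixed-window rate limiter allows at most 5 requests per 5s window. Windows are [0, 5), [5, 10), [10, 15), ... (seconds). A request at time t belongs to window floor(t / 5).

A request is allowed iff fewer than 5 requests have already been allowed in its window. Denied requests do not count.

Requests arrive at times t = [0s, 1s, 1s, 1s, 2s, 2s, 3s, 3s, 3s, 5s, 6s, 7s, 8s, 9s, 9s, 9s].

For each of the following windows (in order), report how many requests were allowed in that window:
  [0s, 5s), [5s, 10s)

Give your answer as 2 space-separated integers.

Processing requests:
  req#1 t=0s (window 0): ALLOW
  req#2 t=1s (window 0): ALLOW
  req#3 t=1s (window 0): ALLOW
  req#4 t=1s (window 0): ALLOW
  req#5 t=2s (window 0): ALLOW
  req#6 t=2s (window 0): DENY
  req#7 t=3s (window 0): DENY
  req#8 t=3s (window 0): DENY
  req#9 t=3s (window 0): DENY
  req#10 t=5s (window 1): ALLOW
  req#11 t=6s (window 1): ALLOW
  req#12 t=7s (window 1): ALLOW
  req#13 t=8s (window 1): ALLOW
  req#14 t=9s (window 1): ALLOW
  req#15 t=9s (window 1): DENY
  req#16 t=9s (window 1): DENY

Allowed counts by window: 5 5

Answer: 5 5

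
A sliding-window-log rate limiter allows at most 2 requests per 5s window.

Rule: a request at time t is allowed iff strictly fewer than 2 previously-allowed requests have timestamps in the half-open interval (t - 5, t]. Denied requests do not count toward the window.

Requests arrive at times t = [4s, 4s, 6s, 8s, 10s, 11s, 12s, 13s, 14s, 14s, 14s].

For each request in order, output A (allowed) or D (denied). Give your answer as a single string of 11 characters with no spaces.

Answer: AADDAADDDDD

Derivation:
Tracking allowed requests in the window:
  req#1 t=4s: ALLOW
  req#2 t=4s: ALLOW
  req#3 t=6s: DENY
  req#4 t=8s: DENY
  req#5 t=10s: ALLOW
  req#6 t=11s: ALLOW
  req#7 t=12s: DENY
  req#8 t=13s: DENY
  req#9 t=14s: DENY
  req#10 t=14s: DENY
  req#11 t=14s: DENY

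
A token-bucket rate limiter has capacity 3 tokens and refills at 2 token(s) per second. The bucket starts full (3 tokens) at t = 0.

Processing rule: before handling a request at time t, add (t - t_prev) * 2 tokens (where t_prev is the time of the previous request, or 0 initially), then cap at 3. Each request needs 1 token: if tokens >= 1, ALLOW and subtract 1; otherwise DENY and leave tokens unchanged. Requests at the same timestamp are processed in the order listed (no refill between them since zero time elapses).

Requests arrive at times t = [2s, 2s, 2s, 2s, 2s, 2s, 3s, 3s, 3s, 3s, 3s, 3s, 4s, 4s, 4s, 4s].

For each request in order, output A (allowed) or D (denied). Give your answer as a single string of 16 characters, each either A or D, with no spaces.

Simulating step by step:
  req#1 t=2s: ALLOW
  req#2 t=2s: ALLOW
  req#3 t=2s: ALLOW
  req#4 t=2s: DENY
  req#5 t=2s: DENY
  req#6 t=2s: DENY
  req#7 t=3s: ALLOW
  req#8 t=3s: ALLOW
  req#9 t=3s: DENY
  req#10 t=3s: DENY
  req#11 t=3s: DENY
  req#12 t=3s: DENY
  req#13 t=4s: ALLOW
  req#14 t=4s: ALLOW
  req#15 t=4s: DENY
  req#16 t=4s: DENY

Answer: AAADDDAADDDDAADD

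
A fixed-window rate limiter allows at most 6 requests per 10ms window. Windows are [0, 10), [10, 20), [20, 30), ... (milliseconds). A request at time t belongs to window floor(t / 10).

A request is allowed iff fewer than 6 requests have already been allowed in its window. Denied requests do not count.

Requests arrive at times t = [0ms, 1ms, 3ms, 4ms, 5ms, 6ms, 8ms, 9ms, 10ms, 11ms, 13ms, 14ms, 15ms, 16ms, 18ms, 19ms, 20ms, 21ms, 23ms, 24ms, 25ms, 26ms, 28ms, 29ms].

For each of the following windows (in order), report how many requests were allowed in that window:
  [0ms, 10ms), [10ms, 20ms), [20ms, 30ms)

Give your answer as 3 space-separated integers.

Processing requests:
  req#1 t=0ms (window 0): ALLOW
  req#2 t=1ms (window 0): ALLOW
  req#3 t=3ms (window 0): ALLOW
  req#4 t=4ms (window 0): ALLOW
  req#5 t=5ms (window 0): ALLOW
  req#6 t=6ms (window 0): ALLOW
  req#7 t=8ms (window 0): DENY
  req#8 t=9ms (window 0): DENY
  req#9 t=10ms (window 1): ALLOW
  req#10 t=11ms (window 1): ALLOW
  req#11 t=13ms (window 1): ALLOW
  req#12 t=14ms (window 1): ALLOW
  req#13 t=15ms (window 1): ALLOW
  req#14 t=16ms (window 1): ALLOW
  req#15 t=18ms (window 1): DENY
  req#16 t=19ms (window 1): DENY
  req#17 t=20ms (window 2): ALLOW
  req#18 t=21ms (window 2): ALLOW
  req#19 t=23ms (window 2): ALLOW
  req#20 t=24ms (window 2): ALLOW
  req#21 t=25ms (window 2): ALLOW
  req#22 t=26ms (window 2): ALLOW
  req#23 t=28ms (window 2): DENY
  req#24 t=29ms (window 2): DENY

Allowed counts by window: 6 6 6

Answer: 6 6 6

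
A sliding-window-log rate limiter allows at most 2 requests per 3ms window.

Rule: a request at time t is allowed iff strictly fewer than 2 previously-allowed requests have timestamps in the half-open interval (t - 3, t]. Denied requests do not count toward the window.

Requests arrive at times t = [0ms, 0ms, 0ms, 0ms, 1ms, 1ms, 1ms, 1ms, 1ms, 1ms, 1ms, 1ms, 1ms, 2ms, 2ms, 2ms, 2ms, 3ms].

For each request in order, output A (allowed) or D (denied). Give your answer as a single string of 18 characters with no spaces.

Tracking allowed requests in the window:
  req#1 t=0ms: ALLOW
  req#2 t=0ms: ALLOW
  req#3 t=0ms: DENY
  req#4 t=0ms: DENY
  req#5 t=1ms: DENY
  req#6 t=1ms: DENY
  req#7 t=1ms: DENY
  req#8 t=1ms: DENY
  req#9 t=1ms: DENY
  req#10 t=1ms: DENY
  req#11 t=1ms: DENY
  req#12 t=1ms: DENY
  req#13 t=1ms: DENY
  req#14 t=2ms: DENY
  req#15 t=2ms: DENY
  req#16 t=2ms: DENY
  req#17 t=2ms: DENY
  req#18 t=3ms: ALLOW

Answer: AADDDDDDDDDDDDDDDA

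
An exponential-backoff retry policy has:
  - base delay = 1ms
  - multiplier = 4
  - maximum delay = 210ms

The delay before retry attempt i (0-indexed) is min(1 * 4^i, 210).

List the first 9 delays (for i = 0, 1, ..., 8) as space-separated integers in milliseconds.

Computing each delay:
  i=0: min(1*4^0, 210) = 1
  i=1: min(1*4^1, 210) = 4
  i=2: min(1*4^2, 210) = 16
  i=3: min(1*4^3, 210) = 64
  i=4: min(1*4^4, 210) = 210
  i=5: min(1*4^5, 210) = 210
  i=6: min(1*4^6, 210) = 210
  i=7: min(1*4^7, 210) = 210
  i=8: min(1*4^8, 210) = 210

Answer: 1 4 16 64 210 210 210 210 210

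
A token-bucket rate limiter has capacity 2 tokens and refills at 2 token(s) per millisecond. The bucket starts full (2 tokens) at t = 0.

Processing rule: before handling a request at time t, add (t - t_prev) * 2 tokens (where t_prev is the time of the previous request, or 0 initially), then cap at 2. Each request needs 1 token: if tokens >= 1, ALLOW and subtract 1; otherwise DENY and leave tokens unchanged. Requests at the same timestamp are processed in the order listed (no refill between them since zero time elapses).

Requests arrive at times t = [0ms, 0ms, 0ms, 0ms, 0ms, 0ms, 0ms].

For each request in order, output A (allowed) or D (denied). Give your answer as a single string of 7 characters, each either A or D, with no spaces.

Answer: AADDDDD

Derivation:
Simulating step by step:
  req#1 t=0ms: ALLOW
  req#2 t=0ms: ALLOW
  req#3 t=0ms: DENY
  req#4 t=0ms: DENY
  req#5 t=0ms: DENY
  req#6 t=0ms: DENY
  req#7 t=0ms: DENY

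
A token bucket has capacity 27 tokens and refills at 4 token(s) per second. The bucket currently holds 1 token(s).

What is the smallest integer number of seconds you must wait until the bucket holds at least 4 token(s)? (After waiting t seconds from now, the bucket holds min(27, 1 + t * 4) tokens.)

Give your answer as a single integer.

Need 1 + t * 4 >= 4, so t >= 3/4.
Smallest integer t = ceil(3/4) = 1.

Answer: 1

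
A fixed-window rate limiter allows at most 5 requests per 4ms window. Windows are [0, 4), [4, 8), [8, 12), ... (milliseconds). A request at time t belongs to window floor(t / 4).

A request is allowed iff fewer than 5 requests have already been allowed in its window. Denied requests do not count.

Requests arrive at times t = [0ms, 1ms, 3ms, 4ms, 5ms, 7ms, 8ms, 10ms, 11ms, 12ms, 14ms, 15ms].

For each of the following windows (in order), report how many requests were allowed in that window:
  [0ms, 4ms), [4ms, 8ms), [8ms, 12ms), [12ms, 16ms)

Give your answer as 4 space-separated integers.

Answer: 3 3 3 3

Derivation:
Processing requests:
  req#1 t=0ms (window 0): ALLOW
  req#2 t=1ms (window 0): ALLOW
  req#3 t=3ms (window 0): ALLOW
  req#4 t=4ms (window 1): ALLOW
  req#5 t=5ms (window 1): ALLOW
  req#6 t=7ms (window 1): ALLOW
  req#7 t=8ms (window 2): ALLOW
  req#8 t=10ms (window 2): ALLOW
  req#9 t=11ms (window 2): ALLOW
  req#10 t=12ms (window 3): ALLOW
  req#11 t=14ms (window 3): ALLOW
  req#12 t=15ms (window 3): ALLOW

Allowed counts by window: 3 3 3 3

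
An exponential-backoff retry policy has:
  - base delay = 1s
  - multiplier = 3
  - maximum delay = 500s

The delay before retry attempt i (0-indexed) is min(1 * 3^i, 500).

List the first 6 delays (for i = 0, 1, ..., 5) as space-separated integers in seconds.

Answer: 1 3 9 27 81 243

Derivation:
Computing each delay:
  i=0: min(1*3^0, 500) = 1
  i=1: min(1*3^1, 500) = 3
  i=2: min(1*3^2, 500) = 9
  i=3: min(1*3^3, 500) = 27
  i=4: min(1*3^4, 500) = 81
  i=5: min(1*3^5, 500) = 243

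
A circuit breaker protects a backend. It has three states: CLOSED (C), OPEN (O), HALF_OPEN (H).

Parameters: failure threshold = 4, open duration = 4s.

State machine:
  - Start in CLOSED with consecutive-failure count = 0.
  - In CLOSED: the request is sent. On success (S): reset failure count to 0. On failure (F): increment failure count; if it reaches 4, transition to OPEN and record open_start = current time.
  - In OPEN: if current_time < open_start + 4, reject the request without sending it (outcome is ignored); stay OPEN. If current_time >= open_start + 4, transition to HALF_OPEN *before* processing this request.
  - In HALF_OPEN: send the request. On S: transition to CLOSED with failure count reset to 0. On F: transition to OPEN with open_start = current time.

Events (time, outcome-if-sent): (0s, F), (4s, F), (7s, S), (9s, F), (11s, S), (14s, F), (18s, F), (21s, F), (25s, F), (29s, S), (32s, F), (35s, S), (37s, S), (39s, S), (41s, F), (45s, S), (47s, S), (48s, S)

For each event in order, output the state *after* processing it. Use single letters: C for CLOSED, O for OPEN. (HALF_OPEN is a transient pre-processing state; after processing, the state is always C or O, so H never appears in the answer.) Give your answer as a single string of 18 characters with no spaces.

State after each event:
  event#1 t=0s outcome=F: state=CLOSED
  event#2 t=4s outcome=F: state=CLOSED
  event#3 t=7s outcome=S: state=CLOSED
  event#4 t=9s outcome=F: state=CLOSED
  event#5 t=11s outcome=S: state=CLOSED
  event#6 t=14s outcome=F: state=CLOSED
  event#7 t=18s outcome=F: state=CLOSED
  event#8 t=21s outcome=F: state=CLOSED
  event#9 t=25s outcome=F: state=OPEN
  event#10 t=29s outcome=S: state=CLOSED
  event#11 t=32s outcome=F: state=CLOSED
  event#12 t=35s outcome=S: state=CLOSED
  event#13 t=37s outcome=S: state=CLOSED
  event#14 t=39s outcome=S: state=CLOSED
  event#15 t=41s outcome=F: state=CLOSED
  event#16 t=45s outcome=S: state=CLOSED
  event#17 t=47s outcome=S: state=CLOSED
  event#18 t=48s outcome=S: state=CLOSED

Answer: CCCCCCCCOCCCCCCCCC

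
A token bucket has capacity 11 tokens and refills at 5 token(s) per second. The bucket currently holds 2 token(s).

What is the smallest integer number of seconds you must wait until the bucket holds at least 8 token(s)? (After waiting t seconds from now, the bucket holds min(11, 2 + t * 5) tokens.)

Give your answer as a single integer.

Answer: 2

Derivation:
Need 2 + t * 5 >= 8, so t >= 6/5.
Smallest integer t = ceil(6/5) = 2.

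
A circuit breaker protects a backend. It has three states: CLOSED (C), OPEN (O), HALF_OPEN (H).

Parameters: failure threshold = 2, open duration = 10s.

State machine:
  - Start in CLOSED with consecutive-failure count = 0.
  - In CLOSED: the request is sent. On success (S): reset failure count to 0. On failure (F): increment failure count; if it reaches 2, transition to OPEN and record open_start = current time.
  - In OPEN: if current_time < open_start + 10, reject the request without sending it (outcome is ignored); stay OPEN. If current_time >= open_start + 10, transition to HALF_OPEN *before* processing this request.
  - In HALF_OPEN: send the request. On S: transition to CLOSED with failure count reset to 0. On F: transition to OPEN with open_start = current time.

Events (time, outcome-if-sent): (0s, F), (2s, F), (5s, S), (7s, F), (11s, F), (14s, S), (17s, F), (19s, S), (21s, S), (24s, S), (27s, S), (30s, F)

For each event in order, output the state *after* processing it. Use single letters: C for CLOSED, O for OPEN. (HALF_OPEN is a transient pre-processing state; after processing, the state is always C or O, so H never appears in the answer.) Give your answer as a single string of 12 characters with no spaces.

Answer: COOOOCCCCCCC

Derivation:
State after each event:
  event#1 t=0s outcome=F: state=CLOSED
  event#2 t=2s outcome=F: state=OPEN
  event#3 t=5s outcome=S: state=OPEN
  event#4 t=7s outcome=F: state=OPEN
  event#5 t=11s outcome=F: state=OPEN
  event#6 t=14s outcome=S: state=CLOSED
  event#7 t=17s outcome=F: state=CLOSED
  event#8 t=19s outcome=S: state=CLOSED
  event#9 t=21s outcome=S: state=CLOSED
  event#10 t=24s outcome=S: state=CLOSED
  event#11 t=27s outcome=S: state=CLOSED
  event#12 t=30s outcome=F: state=CLOSED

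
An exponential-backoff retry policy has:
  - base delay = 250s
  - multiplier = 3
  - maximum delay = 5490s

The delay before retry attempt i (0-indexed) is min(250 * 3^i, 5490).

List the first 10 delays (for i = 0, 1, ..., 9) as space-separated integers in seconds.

Answer: 250 750 2250 5490 5490 5490 5490 5490 5490 5490

Derivation:
Computing each delay:
  i=0: min(250*3^0, 5490) = 250
  i=1: min(250*3^1, 5490) = 750
  i=2: min(250*3^2, 5490) = 2250
  i=3: min(250*3^3, 5490) = 5490
  i=4: min(250*3^4, 5490) = 5490
  i=5: min(250*3^5, 5490) = 5490
  i=6: min(250*3^6, 5490) = 5490
  i=7: min(250*3^7, 5490) = 5490
  i=8: min(250*3^8, 5490) = 5490
  i=9: min(250*3^9, 5490) = 5490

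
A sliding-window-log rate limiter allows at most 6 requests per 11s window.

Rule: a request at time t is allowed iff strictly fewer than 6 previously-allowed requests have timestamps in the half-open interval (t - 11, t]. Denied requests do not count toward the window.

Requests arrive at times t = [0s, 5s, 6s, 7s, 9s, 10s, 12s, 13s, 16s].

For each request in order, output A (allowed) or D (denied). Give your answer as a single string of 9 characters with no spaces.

Tracking allowed requests in the window:
  req#1 t=0s: ALLOW
  req#2 t=5s: ALLOW
  req#3 t=6s: ALLOW
  req#4 t=7s: ALLOW
  req#5 t=9s: ALLOW
  req#6 t=10s: ALLOW
  req#7 t=12s: ALLOW
  req#8 t=13s: DENY
  req#9 t=16s: ALLOW

Answer: AAAAAAADA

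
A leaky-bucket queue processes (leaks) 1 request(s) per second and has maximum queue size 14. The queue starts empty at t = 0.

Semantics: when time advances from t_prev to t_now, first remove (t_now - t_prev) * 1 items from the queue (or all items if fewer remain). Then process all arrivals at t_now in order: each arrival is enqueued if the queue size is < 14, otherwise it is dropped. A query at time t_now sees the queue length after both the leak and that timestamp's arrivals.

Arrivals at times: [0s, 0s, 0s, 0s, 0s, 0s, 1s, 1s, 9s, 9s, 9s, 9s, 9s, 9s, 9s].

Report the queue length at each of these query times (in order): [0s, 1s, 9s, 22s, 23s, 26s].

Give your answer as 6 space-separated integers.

Answer: 6 7 7 0 0 0

Derivation:
Queue lengths at query times:
  query t=0s: backlog = 6
  query t=1s: backlog = 7
  query t=9s: backlog = 7
  query t=22s: backlog = 0
  query t=23s: backlog = 0
  query t=26s: backlog = 0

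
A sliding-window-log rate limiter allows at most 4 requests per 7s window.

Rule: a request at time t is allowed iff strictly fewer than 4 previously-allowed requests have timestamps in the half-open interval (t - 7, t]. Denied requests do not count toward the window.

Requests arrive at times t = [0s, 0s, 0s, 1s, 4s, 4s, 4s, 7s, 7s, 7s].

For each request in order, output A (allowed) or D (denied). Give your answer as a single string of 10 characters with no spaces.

Answer: AAAADDDAAA

Derivation:
Tracking allowed requests in the window:
  req#1 t=0s: ALLOW
  req#2 t=0s: ALLOW
  req#3 t=0s: ALLOW
  req#4 t=1s: ALLOW
  req#5 t=4s: DENY
  req#6 t=4s: DENY
  req#7 t=4s: DENY
  req#8 t=7s: ALLOW
  req#9 t=7s: ALLOW
  req#10 t=7s: ALLOW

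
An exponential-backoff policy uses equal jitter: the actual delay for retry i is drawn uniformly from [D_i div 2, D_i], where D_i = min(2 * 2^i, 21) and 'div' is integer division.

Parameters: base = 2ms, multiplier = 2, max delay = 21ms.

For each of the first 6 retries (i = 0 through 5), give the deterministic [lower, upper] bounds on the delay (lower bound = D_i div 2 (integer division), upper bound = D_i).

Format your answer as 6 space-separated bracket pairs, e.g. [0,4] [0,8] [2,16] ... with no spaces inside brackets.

Computing bounds per retry:
  i=0: D_i=min(2*2^0,21)=2, bounds=[1,2]
  i=1: D_i=min(2*2^1,21)=4, bounds=[2,4]
  i=2: D_i=min(2*2^2,21)=8, bounds=[4,8]
  i=3: D_i=min(2*2^3,21)=16, bounds=[8,16]
  i=4: D_i=min(2*2^4,21)=21, bounds=[10,21]
  i=5: D_i=min(2*2^5,21)=21, bounds=[10,21]

Answer: [1,2] [2,4] [4,8] [8,16] [10,21] [10,21]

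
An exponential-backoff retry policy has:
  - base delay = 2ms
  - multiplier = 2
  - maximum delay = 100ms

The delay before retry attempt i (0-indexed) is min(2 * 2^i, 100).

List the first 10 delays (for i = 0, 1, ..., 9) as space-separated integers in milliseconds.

Computing each delay:
  i=0: min(2*2^0, 100) = 2
  i=1: min(2*2^1, 100) = 4
  i=2: min(2*2^2, 100) = 8
  i=3: min(2*2^3, 100) = 16
  i=4: min(2*2^4, 100) = 32
  i=5: min(2*2^5, 100) = 64
  i=6: min(2*2^6, 100) = 100
  i=7: min(2*2^7, 100) = 100
  i=8: min(2*2^8, 100) = 100
  i=9: min(2*2^9, 100) = 100

Answer: 2 4 8 16 32 64 100 100 100 100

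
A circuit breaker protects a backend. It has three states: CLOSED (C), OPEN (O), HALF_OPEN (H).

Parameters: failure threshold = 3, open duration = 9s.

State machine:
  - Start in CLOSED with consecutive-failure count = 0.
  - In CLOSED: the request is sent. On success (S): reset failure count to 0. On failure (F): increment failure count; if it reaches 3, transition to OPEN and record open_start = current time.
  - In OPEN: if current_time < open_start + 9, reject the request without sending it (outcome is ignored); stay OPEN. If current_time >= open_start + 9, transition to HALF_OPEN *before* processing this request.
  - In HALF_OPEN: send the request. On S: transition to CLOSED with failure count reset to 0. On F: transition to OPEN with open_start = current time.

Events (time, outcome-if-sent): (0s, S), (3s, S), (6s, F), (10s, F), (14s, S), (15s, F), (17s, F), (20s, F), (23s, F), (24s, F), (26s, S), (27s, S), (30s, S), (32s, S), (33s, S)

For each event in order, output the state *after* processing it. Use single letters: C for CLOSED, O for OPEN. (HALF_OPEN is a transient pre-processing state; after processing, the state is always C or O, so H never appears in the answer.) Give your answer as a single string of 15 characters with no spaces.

Answer: CCCCCCCOOOOOCCC

Derivation:
State after each event:
  event#1 t=0s outcome=S: state=CLOSED
  event#2 t=3s outcome=S: state=CLOSED
  event#3 t=6s outcome=F: state=CLOSED
  event#4 t=10s outcome=F: state=CLOSED
  event#5 t=14s outcome=S: state=CLOSED
  event#6 t=15s outcome=F: state=CLOSED
  event#7 t=17s outcome=F: state=CLOSED
  event#8 t=20s outcome=F: state=OPEN
  event#9 t=23s outcome=F: state=OPEN
  event#10 t=24s outcome=F: state=OPEN
  event#11 t=26s outcome=S: state=OPEN
  event#12 t=27s outcome=S: state=OPEN
  event#13 t=30s outcome=S: state=CLOSED
  event#14 t=32s outcome=S: state=CLOSED
  event#15 t=33s outcome=S: state=CLOSED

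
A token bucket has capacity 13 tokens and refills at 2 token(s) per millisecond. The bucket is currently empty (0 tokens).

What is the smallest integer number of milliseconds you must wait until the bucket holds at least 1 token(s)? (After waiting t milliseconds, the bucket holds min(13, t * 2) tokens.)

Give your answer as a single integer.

Need t * 2 >= 1, so t >= 1/2.
Smallest integer t = ceil(1/2) = 1.

Answer: 1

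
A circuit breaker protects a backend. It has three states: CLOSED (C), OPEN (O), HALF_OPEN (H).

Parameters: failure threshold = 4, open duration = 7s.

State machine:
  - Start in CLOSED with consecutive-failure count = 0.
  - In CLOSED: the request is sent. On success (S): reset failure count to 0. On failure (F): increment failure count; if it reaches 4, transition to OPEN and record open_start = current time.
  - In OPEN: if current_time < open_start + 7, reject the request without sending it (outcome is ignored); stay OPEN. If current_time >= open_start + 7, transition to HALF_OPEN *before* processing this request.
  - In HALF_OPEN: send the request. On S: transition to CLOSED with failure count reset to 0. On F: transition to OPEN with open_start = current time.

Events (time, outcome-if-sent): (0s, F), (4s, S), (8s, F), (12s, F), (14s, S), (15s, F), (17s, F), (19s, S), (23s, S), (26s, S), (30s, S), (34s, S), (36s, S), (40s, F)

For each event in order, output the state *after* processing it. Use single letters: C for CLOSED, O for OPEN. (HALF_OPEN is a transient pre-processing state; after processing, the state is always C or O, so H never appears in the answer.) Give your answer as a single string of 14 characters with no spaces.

Answer: CCCCCCCCCCCCCC

Derivation:
State after each event:
  event#1 t=0s outcome=F: state=CLOSED
  event#2 t=4s outcome=S: state=CLOSED
  event#3 t=8s outcome=F: state=CLOSED
  event#4 t=12s outcome=F: state=CLOSED
  event#5 t=14s outcome=S: state=CLOSED
  event#6 t=15s outcome=F: state=CLOSED
  event#7 t=17s outcome=F: state=CLOSED
  event#8 t=19s outcome=S: state=CLOSED
  event#9 t=23s outcome=S: state=CLOSED
  event#10 t=26s outcome=S: state=CLOSED
  event#11 t=30s outcome=S: state=CLOSED
  event#12 t=34s outcome=S: state=CLOSED
  event#13 t=36s outcome=S: state=CLOSED
  event#14 t=40s outcome=F: state=CLOSED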